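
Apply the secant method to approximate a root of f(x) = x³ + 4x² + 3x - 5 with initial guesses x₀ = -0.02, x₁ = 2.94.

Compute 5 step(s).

f(x) = x³ + 4x² + 3x - 5
x₀ = -0.02, x₁ = 2.94

Secant formula: x_{n+1} = x_n - f(x_n)(x_n - x_{n-1})/(f(x_n) - f(x_{n-1}))

Iteration 1:
  f(-0.020000) = -5.058408
  f(2.940000) = 63.806584
  x_2 = 2.940000 - 63.806584×(2.940000 - (-0.020000))/(63.806584 - (-5.058408))
       = 0.197424
Iteration 2:
  f(2.940000) = 63.806584
  f(0.197424) = -4.244129
  x_3 = 0.197424 - (-4.244129)×(0.197424 - 2.940000)/(-4.244129 - 63.806584)
       = 0.368470
Iteration 3:
  f(0.197424) = -4.244129
  f(0.368470) = -3.301479
  x_4 = 0.368470 - (-3.301479)×(0.368470 - 0.197424)/(-3.301479 - (-4.244129))
       = 0.967534
Iteration 4:
  f(0.368470) = -3.301479
  f(0.967534) = 2.552818
  x_5 = 0.967534 - 2.552818×(0.967534 - 0.368470)/(2.552818 - (-3.301479))
       = 0.706307
Iteration 5:
  f(0.967534) = 2.552818
  f(0.706307) = -0.533246
  x_6 = 0.706307 - (-0.533246)×(0.706307 - 0.967534)/(-0.533246 - 2.552818)
       = 0.751445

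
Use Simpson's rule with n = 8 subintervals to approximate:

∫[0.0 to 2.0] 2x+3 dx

f(x) = 2x+3
a = 0.0, b = 2.0, n = 8
h = (b - a)/n = 0.250000

Simpson's rule: (h/3)[f(x₀) + 4f(x₁) + 2f(x₂) + ... + f(xₙ)]

x_0 = 0.0000, f(x_0) = 3.000000, coefficient = 1
x_1 = 0.2500, f(x_1) = 3.500000, coefficient = 4
x_2 = 0.5000, f(x_2) = 4.000000, coefficient = 2
x_3 = 0.7500, f(x_3) = 4.500000, coefficient = 4
x_4 = 1.0000, f(x_4) = 5.000000, coefficient = 2
x_5 = 1.2500, f(x_5) = 5.500000, coefficient = 4
x_6 = 1.5000, f(x_6) = 6.000000, coefficient = 2
x_7 = 1.7500, f(x_7) = 6.500000, coefficient = 4
x_8 = 2.0000, f(x_8) = 7.000000, coefficient = 1

I ≈ (0.250000/3) × 120.000000 = 10.000000
Exact value: 10.000000
Error: 0.000000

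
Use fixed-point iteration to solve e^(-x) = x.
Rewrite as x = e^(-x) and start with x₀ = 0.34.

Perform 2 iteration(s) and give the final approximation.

Equation: e^(-x) = x
Fixed-point form: x = e^(-x)
x₀ = 0.34

x_1 = g(0.340000) = 0.711770
x_2 = g(0.711770) = 0.490775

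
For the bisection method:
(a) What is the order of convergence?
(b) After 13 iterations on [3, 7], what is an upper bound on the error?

(a) Bisection has linear (order 1) convergence; the error is halved each step.

(b) Error bound = (b-a)/2^n = (7 - 3)/2^{13}
    = 4/2^{13}

(a) 1 (linear); (b) error ≤ 4.88e-04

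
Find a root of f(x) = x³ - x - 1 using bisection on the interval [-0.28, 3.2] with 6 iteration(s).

f(x) = x³ - x - 1
Initial interval: [-0.28, 3.2]

Iteration 1:
  c_1 = (-0.280000 + 3.200000)/2 = 1.460000
  f(c_1) = f(1.460000) = 0.652136
  f(a) × f(c) < 0, new interval: [-0.280000, 1.460000]
Iteration 2:
  c_2 = (-0.280000 + 1.460000)/2 = 0.590000
  f(c_2) = f(0.590000) = -1.384621
  f(a) × f(c) ≥ 0, new interval: [0.590000, 1.460000]
Iteration 3:
  c_3 = (0.590000 + 1.460000)/2 = 1.025000
  f(c_3) = f(1.025000) = -0.948109
  f(a) × f(c) ≥ 0, new interval: [1.025000, 1.460000]
Iteration 4:
  c_4 = (1.025000 + 1.460000)/2 = 1.242500
  f(c_4) = f(1.242500) = -0.324321
  f(a) × f(c) ≥ 0, new interval: [1.242500, 1.460000]
Iteration 5:
  c_5 = (1.242500 + 1.460000)/2 = 1.351250
  f(c_5) = f(1.351250) = 0.115966
  f(a) × f(c) < 0, new interval: [1.242500, 1.351250]
Iteration 6:
  c_6 = (1.242500 + 1.351250)/2 = 1.296875
  f(c_6) = f(1.296875) = -0.115681
  f(a) × f(c) ≥ 0, new interval: [1.296875, 1.351250]

After 6 iteration(s), the approximation is c_6 = 1.296875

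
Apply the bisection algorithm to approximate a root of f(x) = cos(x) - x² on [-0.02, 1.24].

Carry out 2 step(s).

f(x) = cos(x) - x²
Initial interval: [-0.02, 1.24]

Iteration 1:
  c_1 = (-0.020000 + 1.240000)/2 = 0.610000
  f(c_1) = f(0.610000) = 0.447548
  f(a) × f(c) ≥ 0, new interval: [0.610000, 1.240000]
Iteration 2:
  c_2 = (0.610000 + 1.240000)/2 = 0.925000
  f(c_2) = f(0.925000) = -0.253790
  f(a) × f(c) < 0, new interval: [0.610000, 0.925000]

After 2 iteration(s), the approximation is c_2 = 0.925000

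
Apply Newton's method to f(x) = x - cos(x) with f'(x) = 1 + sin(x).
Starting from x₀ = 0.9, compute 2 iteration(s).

f(x) = x - cos(x)
f'(x) = 1 + sin(x)
x₀ = 0.9

Newton-Raphson formula: x_{n+1} = x_n - f(x_n)/f'(x_n)

Iteration 1:
  f(0.900000) = 0.278390
  f'(0.900000) = 1.783327
  x_1 = 0.900000 - 0.278390/1.783327 = 0.743893
Iteration 2:
  f(0.743893) = 0.008055
  f'(0.743893) = 1.677158
  x_2 = 0.743893 - 0.008055/1.677158 = 0.739090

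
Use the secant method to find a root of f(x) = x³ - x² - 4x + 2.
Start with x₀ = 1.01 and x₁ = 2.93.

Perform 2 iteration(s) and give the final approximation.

f(x) = x³ - x² - 4x + 2
x₀ = 1.01, x₁ = 2.93

Secant formula: x_{n+1} = x_n - f(x_n)(x_n - x_{n-1})/(f(x_n) - f(x_{n-1}))

Iteration 1:
  f(1.010000) = -2.029799
  f(2.930000) = 6.848857
  x_2 = 2.930000 - 6.848857×(2.930000 - 1.010000)/(6.848857 - (-2.029799))
       = 1.448942
Iteration 2:
  f(2.930000) = 6.848857
  f(1.448942) = -2.853244
  x_3 = 1.448942 - (-2.853244)×(1.448942 - 2.930000)/(-2.853244 - 6.848857)
       = 1.884499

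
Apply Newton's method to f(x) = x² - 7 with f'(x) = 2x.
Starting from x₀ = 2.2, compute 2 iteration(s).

f(x) = x² - 7
f'(x) = 2x
x₀ = 2.2

Newton-Raphson formula: x_{n+1} = x_n - f(x_n)/f'(x_n)

Iteration 1:
  f(2.200000) = -2.160000
  f'(2.200000) = 4.400000
  x_1 = 2.200000 - (-2.160000)/4.400000 = 2.690909
Iteration 2:
  f(2.690909) = 0.240992
  f'(2.690909) = 5.381818
  x_2 = 2.690909 - 0.240992/5.381818 = 2.646130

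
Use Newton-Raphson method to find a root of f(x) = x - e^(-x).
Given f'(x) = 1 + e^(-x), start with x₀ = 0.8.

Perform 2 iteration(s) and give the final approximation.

f(x) = x - e^(-x)
f'(x) = 1 + e^(-x)
x₀ = 0.8

Newton-Raphson formula: x_{n+1} = x_n - f(x_n)/f'(x_n)

Iteration 1:
  f(0.800000) = 0.350671
  f'(0.800000) = 1.449329
  x_1 = 0.800000 - 0.350671/1.449329 = 0.558046
Iteration 2:
  f(0.558046) = -0.014280
  f'(0.558046) = 1.572326
  x_2 = 0.558046 - (-0.014280)/1.572326 = 0.567128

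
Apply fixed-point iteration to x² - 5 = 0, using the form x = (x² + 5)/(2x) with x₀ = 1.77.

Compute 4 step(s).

Equation: x² - 5 = 0
Fixed-point form: x = (x² + 5)/(2x)
x₀ = 1.77

x_1 = g(1.770000) = 2.297429
x_2 = g(2.297429) = 2.236887
x_3 = g(2.236887) = 2.236068
x_4 = g(2.236068) = 2.236068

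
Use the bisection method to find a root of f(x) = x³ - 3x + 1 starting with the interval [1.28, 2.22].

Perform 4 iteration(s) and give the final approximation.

f(x) = x³ - 3x + 1
Initial interval: [1.28, 2.22]

Iteration 1:
  c_1 = (1.280000 + 2.220000)/2 = 1.750000
  f(c_1) = f(1.750000) = 1.109375
  f(a) × f(c) < 0, new interval: [1.280000, 1.750000]
Iteration 2:
  c_2 = (1.280000 + 1.750000)/2 = 1.515000
  f(c_2) = f(1.515000) = -0.067734
  f(a) × f(c) ≥ 0, new interval: [1.515000, 1.750000]
Iteration 3:
  c_3 = (1.515000 + 1.750000)/2 = 1.632500
  f(c_3) = f(1.632500) = 0.453204
  f(a) × f(c) < 0, new interval: [1.515000, 1.632500]
Iteration 4:
  c_4 = (1.515000 + 1.632500)/2 = 1.573750
  f(c_4) = f(1.573750) = 0.176439
  f(a) × f(c) < 0, new interval: [1.515000, 1.573750]

After 4 iteration(s), the approximation is c_4 = 1.573750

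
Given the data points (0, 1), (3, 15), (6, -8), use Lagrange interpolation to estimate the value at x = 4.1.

Lagrange interpolation formula:
P(x) = Σ yᵢ × Lᵢ(x)
where Lᵢ(x) = Π_{j≠i} (x - xⱼ)/(xᵢ - xⱼ)

L_0(4.1) = (4.1 - 3)/(0 - 3) × (4.1 - 6)/(0 - 6) = -0.116111
L_1(4.1) = (4.1 - 0)/(3 - 0) × (4.1 - 6)/(3 - 6) = 0.865556
L_2(4.1) = (4.1 - 0)/(6 - 0) × (4.1 - 3)/(6 - 3) = 0.250556

P(4.1) = 1×L_0(4.1) + 15×L_1(4.1) + (-8)×L_2(4.1)
P(4.1) = 10.862778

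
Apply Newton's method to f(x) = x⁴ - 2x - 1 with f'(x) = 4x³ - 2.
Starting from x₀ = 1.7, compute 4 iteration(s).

f(x) = x⁴ - 2x - 1
f'(x) = 4x³ - 2
x₀ = 1.7

Newton-Raphson formula: x_{n+1} = x_n - f(x_n)/f'(x_n)

Iteration 1:
  f(1.700000) = 3.952100
  f'(1.700000) = 17.652000
  x_1 = 1.700000 - 3.952100/17.652000 = 1.476110
Iteration 2:
  f(1.476110) = 0.795392
  f'(1.476110) = 10.865198
  x_2 = 1.476110 - 0.795392/10.865198 = 1.402905
Iteration 3:
  f(1.402905) = 0.067773
  f'(1.402905) = 9.044464
  x_3 = 1.402905 - 0.067773/9.044464 = 1.395412
Iteration 4:
  f(1.395412) = 0.000661
  f'(1.395412) = 8.868432
  x_4 = 1.395412 - 0.000661/8.868432 = 1.395337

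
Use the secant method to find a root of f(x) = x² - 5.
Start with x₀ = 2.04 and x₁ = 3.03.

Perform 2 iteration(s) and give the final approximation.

f(x) = x² - 5
x₀ = 2.04, x₁ = 3.03

Secant formula: x_{n+1} = x_n - f(x_n)(x_n - x_{n-1})/(f(x_n) - f(x_{n-1}))

Iteration 1:
  f(2.040000) = -0.838400
  f(3.030000) = 4.180900
  x_2 = 3.030000 - 4.180900×(3.030000 - 2.040000)/(4.180900 - (-0.838400))
       = 2.205365
Iteration 2:
  f(3.030000) = 4.180900
  f(2.205365) = -0.136366
  x_3 = 2.205365 - (-0.136366)×(2.205365 - 3.030000)/(-0.136366 - 4.180900)
       = 2.231412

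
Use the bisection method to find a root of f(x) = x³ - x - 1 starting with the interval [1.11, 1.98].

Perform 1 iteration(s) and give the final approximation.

f(x) = x³ - x - 1
Initial interval: [1.11, 1.98]

Iteration 1:
  c_1 = (1.110000 + 1.980000)/2 = 1.545000
  f(c_1) = f(1.545000) = 1.142954
  f(a) × f(c) < 0, new interval: [1.110000, 1.545000]

After 1 iteration(s), the approximation is c_1 = 1.545000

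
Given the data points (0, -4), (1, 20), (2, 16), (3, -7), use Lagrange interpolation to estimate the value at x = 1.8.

Lagrange interpolation formula:
P(x) = Σ yᵢ × Lᵢ(x)
where Lᵢ(x) = Π_{j≠i} (x - xⱼ)/(xᵢ - xⱼ)

L_0(1.8) = (1.8 - 1)/(0 - 1) × (1.8 - 2)/(0 - 2) × (1.8 - 3)/(0 - 3) = -0.032000
L_1(1.8) = (1.8 - 0)/(1 - 0) × (1.8 - 2)/(1 - 2) × (1.8 - 3)/(1 - 3) = 0.216000
L_2(1.8) = (1.8 - 0)/(2 - 0) × (1.8 - 1)/(2 - 1) × (1.8 - 3)/(2 - 3) = 0.864000
L_3(1.8) = (1.8 - 0)/(3 - 0) × (1.8 - 1)/(3 - 1) × (1.8 - 2)/(3 - 2) = -0.048000

P(1.8) = (-4)×L_0(1.8) + 20×L_1(1.8) + 16×L_2(1.8) + (-7)×L_3(1.8)
P(1.8) = 18.608000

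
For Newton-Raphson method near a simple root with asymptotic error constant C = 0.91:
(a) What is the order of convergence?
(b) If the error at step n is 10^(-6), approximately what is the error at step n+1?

(a) Newton-Raphson has quadratic (order 2) convergence near simple roots.
    This means |e_{n+1}| ≈ C|e_n|².

(b) With |e_n| = 10^(-6) and C = 0.91:
    |e_{n+1}| ≈ 0.91 × (10^(-6))² = 0.91 × 10^(-12)

(a) 2 (quadratic); (b) |e_{n+1}| ≈ 9.100e-13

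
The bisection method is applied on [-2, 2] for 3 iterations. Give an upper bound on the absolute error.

Bisection error bound: |error| ≤ (b-a)/2^n
|error| ≤ (2 - (-2))/2^3 = 4/2^3
|error| ≤ 0.5000000000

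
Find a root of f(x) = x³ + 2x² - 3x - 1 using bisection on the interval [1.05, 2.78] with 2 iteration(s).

f(x) = x³ + 2x² - 3x - 1
Initial interval: [1.05, 2.78]

Iteration 1:
  c_1 = (1.050000 + 2.780000)/2 = 1.915000
  f(c_1) = f(1.915000) = 7.612186
  f(a) × f(c) < 0, new interval: [1.050000, 1.915000]
Iteration 2:
  c_2 = (1.050000 + 1.915000)/2 = 1.482500
  f(c_2) = f(1.482500) = 2.206360
  f(a) × f(c) < 0, new interval: [1.050000, 1.482500]

After 2 iteration(s), the approximation is c_2 = 1.482500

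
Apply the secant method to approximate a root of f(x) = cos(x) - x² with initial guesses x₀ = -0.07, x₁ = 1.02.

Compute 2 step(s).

f(x) = cos(x) - x²
x₀ = -0.07, x₁ = 1.02

Secant formula: x_{n+1} = x_n - f(x_n)(x_n - x_{n-1})/(f(x_n) - f(x_{n-1}))

Iteration 1:
  f(-0.070000) = 0.992651
  f(1.020000) = -0.517034
  x_2 = 1.020000 - (-0.517034)×(1.020000 - (-0.070000))/(-0.517034 - 0.992651)
       = 0.646699
Iteration 2:
  f(1.020000) = -0.517034
  f(0.646699) = 0.379858
  x_3 = 0.646699 - 0.379858×(0.646699 - 1.020000)/(0.379858 - (-0.517034))
       = 0.804802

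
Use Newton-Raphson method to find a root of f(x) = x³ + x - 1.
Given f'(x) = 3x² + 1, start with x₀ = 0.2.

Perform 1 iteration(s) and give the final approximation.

f(x) = x³ + x - 1
f'(x) = 3x² + 1
x₀ = 0.2

Newton-Raphson formula: x_{n+1} = x_n - f(x_n)/f'(x_n)

Iteration 1:
  f(0.200000) = -0.792000
  f'(0.200000) = 1.120000
  x_1 = 0.200000 - (-0.792000)/1.120000 = 0.907143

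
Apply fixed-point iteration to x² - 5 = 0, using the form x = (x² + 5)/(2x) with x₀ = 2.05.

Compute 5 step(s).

Equation: x² - 5 = 0
Fixed-point form: x = (x² + 5)/(2x)
x₀ = 2.05

x_1 = g(2.050000) = 2.244512
x_2 = g(2.244512) = 2.236084
x_3 = g(2.236084) = 2.236068
x_4 = g(2.236068) = 2.236068
x_5 = g(2.236068) = 2.236068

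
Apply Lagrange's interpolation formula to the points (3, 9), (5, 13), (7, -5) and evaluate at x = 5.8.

Lagrange interpolation formula:
P(x) = Σ yᵢ × Lᵢ(x)
where Lᵢ(x) = Π_{j≠i} (x - xⱼ)/(xᵢ - xⱼ)

L_0(5.8) = (5.8 - 5)/(3 - 5) × (5.8 - 7)/(3 - 7) = -0.120000
L_1(5.8) = (5.8 - 3)/(5 - 3) × (5.8 - 7)/(5 - 7) = 0.840000
L_2(5.8) = (5.8 - 3)/(7 - 3) × (5.8 - 5)/(7 - 5) = 0.280000

P(5.8) = 9×L_0(5.8) + 13×L_1(5.8) + (-5)×L_2(5.8)
P(5.8) = 8.440000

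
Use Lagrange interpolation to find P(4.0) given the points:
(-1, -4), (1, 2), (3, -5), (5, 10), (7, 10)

Lagrange interpolation formula:
P(x) = Σ yᵢ × Lᵢ(x)
where Lᵢ(x) = Π_{j≠i} (x - xⱼ)/(xᵢ - xⱼ)

L_0(4.0) = (4.0 - 1)/(-1 - 1) × (4.0 - 3)/(-1 - 3) × (4.0 - 5)/(-1 - 5) × (4.0 - 7)/(-1 - 7) = 0.023438
L_1(4.0) = (4.0 - (-1))/(1 - (-1)) × (4.0 - 3)/(1 - 3) × (4.0 - 5)/(1 - 5) × (4.0 - 7)/(1 - 7) = -0.156250
L_2(4.0) = (4.0 - (-1))/(3 - (-1)) × (4.0 - 1)/(3 - 1) × (4.0 - 5)/(3 - 5) × (4.0 - 7)/(3 - 7) = 0.703125
L_3(4.0) = (4.0 - (-1))/(5 - (-1)) × (4.0 - 1)/(5 - 1) × (4.0 - 3)/(5 - 3) × (4.0 - 7)/(5 - 7) = 0.468750
L_4(4.0) = (4.0 - (-1))/(7 - (-1)) × (4.0 - 1)/(7 - 1) × (4.0 - 3)/(7 - 3) × (4.0 - 5)/(7 - 5) = -0.039062

P(4.0) = (-4)×L_0(4.0) + 2×L_1(4.0) + (-5)×L_2(4.0) + 10×L_3(4.0) + 10×L_4(4.0)
P(4.0) = 0.375000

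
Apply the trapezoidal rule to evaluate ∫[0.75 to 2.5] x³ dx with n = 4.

f(x) = x³
a = 0.75, b = 2.5, n = 4
h = (b - a)/n = 0.437500

Trapezoidal rule: (h/2)[f(x₀) + 2f(x₁) + 2f(x₂) + ... + f(xₙ)]

x_0 = 0.7500, f(x_0) = 0.421875, coefficient = 1
x_1 = 1.1875, f(x_1) = 1.674561, coefficient = 2
x_2 = 1.6250, f(x_2) = 4.291016, coefficient = 2
x_3 = 2.0625, f(x_3) = 8.773682, coefficient = 2
x_4 = 2.5000, f(x_4) = 15.625000, coefficient = 1

I ≈ (0.437500/2) × 45.525391 = 9.958679
Exact value: 9.686523
Error: 0.272156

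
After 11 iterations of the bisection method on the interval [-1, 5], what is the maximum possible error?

Bisection error bound: |error| ≤ (b-a)/2^n
|error| ≤ (5 - (-1))/2^11 = 6/2^11
|error| ≤ 0.0029296875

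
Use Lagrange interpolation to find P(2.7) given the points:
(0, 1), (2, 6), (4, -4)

Lagrange interpolation formula:
P(x) = Σ yᵢ × Lᵢ(x)
where Lᵢ(x) = Π_{j≠i} (x - xⱼ)/(xᵢ - xⱼ)

L_0(2.7) = (2.7 - 2)/(0 - 2) × (2.7 - 4)/(0 - 4) = -0.113750
L_1(2.7) = (2.7 - 0)/(2 - 0) × (2.7 - 4)/(2 - 4) = 0.877500
L_2(2.7) = (2.7 - 0)/(4 - 0) × (2.7 - 2)/(4 - 2) = 0.236250

P(2.7) = 1×L_0(2.7) + 6×L_1(2.7) + (-4)×L_2(2.7)
P(2.7) = 4.206250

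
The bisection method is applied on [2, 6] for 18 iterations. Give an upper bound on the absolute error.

Bisection error bound: |error| ≤ (b-a)/2^n
|error| ≤ (6 - 2)/2^18 = 4/2^18
|error| ≤ 0.0000152588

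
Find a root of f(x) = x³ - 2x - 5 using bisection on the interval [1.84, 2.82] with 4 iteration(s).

f(x) = x³ - 2x - 5
Initial interval: [1.84, 2.82]

Iteration 1:
  c_1 = (1.840000 + 2.820000)/2 = 2.330000
  f(c_1) = f(2.330000) = 2.989337
  f(a) × f(c) < 0, new interval: [1.840000, 2.330000]
Iteration 2:
  c_2 = (1.840000 + 2.330000)/2 = 2.085000
  f(c_2) = f(2.085000) = -0.106036
  f(a) × f(c) ≥ 0, new interval: [2.085000, 2.330000]
Iteration 3:
  c_3 = (2.085000 + 2.330000)/2 = 2.207500
  f(c_3) = f(2.207500) = 1.342272
  f(a) × f(c) < 0, new interval: [2.085000, 2.207500]
Iteration 4:
  c_4 = (2.085000 + 2.207500)/2 = 2.146250
  f(c_4) = f(2.146250) = 0.593963
  f(a) × f(c) < 0, new interval: [2.085000, 2.146250]

After 4 iteration(s), the approximation is c_4 = 2.146250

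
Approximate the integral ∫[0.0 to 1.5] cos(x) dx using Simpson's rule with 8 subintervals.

f(x) = cos(x)
a = 0.0, b = 1.5, n = 8
h = (b - a)/n = 0.187500

Simpson's rule: (h/3)[f(x₀) + 4f(x₁) + 2f(x₂) + ... + f(xₙ)]

x_0 = 0.0000, f(x_0) = 1.000000, coefficient = 1
x_1 = 0.1875, f(x_1) = 0.982473, coefficient = 4
x_2 = 0.3750, f(x_2) = 0.930508, coefficient = 2
x_3 = 0.5625, f(x_3) = 0.845924, coefficient = 4
x_4 = 0.7500, f(x_4) = 0.731689, coefficient = 2
x_5 = 0.9375, f(x_5) = 0.591805, coefficient = 4
x_6 = 1.1250, f(x_6) = 0.431177, coefficient = 2
x_7 = 1.3125, f(x_7) = 0.255434, coefficient = 4
x_8 = 1.5000, f(x_8) = 0.070737, coefficient = 1

I ≈ (0.187500/3) × 15.960030 = 0.997502
Exact value: 0.997495
Error: 0.000007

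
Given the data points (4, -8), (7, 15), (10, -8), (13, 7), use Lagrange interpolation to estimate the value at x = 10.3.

Lagrange interpolation formula:
P(x) = Σ yᵢ × Lᵢ(x)
where Lᵢ(x) = Π_{j≠i} (x - xⱼ)/(xᵢ - xⱼ)

L_0(10.3) = (10.3 - 7)/(4 - 7) × (10.3 - 10)/(4 - 10) × (10.3 - 13)/(4 - 13) = 0.016500
L_1(10.3) = (10.3 - 4)/(7 - 4) × (10.3 - 10)/(7 - 10) × (10.3 - 13)/(7 - 13) = -0.094500
L_2(10.3) = (10.3 - 4)/(10 - 4) × (10.3 - 7)/(10 - 7) × (10.3 - 13)/(10 - 13) = 1.039500
L_3(10.3) = (10.3 - 4)/(13 - 4) × (10.3 - 7)/(13 - 7) × (10.3 - 10)/(13 - 10) = 0.038500

P(10.3) = (-8)×L_0(10.3) + 15×L_1(10.3) + (-8)×L_2(10.3) + 7×L_3(10.3)
P(10.3) = -9.596000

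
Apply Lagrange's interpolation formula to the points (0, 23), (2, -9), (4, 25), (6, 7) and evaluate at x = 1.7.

Lagrange interpolation formula:
P(x) = Σ yᵢ × Lᵢ(x)
where Lᵢ(x) = Π_{j≠i} (x - xⱼ)/(xᵢ - xⱼ)

L_0(1.7) = (1.7 - 2)/(0 - 2) × (1.7 - 4)/(0 - 4) × (1.7 - 6)/(0 - 6) = 0.061813
L_1(1.7) = (1.7 - 0)/(2 - 0) × (1.7 - 4)/(2 - 4) × (1.7 - 6)/(2 - 6) = 1.050812
L_2(1.7) = (1.7 - 0)/(4 - 0) × (1.7 - 2)/(4 - 2) × (1.7 - 6)/(4 - 6) = -0.137063
L_3(1.7) = (1.7 - 0)/(6 - 0) × (1.7 - 2)/(6 - 2) × (1.7 - 4)/(6 - 4) = 0.024438

P(1.7) = 23×L_0(1.7) + (-9)×L_1(1.7) + 25×L_2(1.7) + 7×L_3(1.7)
P(1.7) = -11.291125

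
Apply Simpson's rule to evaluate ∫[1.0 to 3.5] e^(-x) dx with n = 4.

f(x) = e^(-x)
a = 1.0, b = 3.5, n = 4
h = (b - a)/n = 0.625000

Simpson's rule: (h/3)[f(x₀) + 4f(x₁) + 2f(x₂) + ... + f(xₙ)]

x_0 = 1.0000, f(x_0) = 0.367879, coefficient = 1
x_1 = 1.6250, f(x_1) = 0.196912, coefficient = 4
x_2 = 2.2500, f(x_2) = 0.105399, coefficient = 2
x_3 = 2.8750, f(x_3) = 0.056416, coefficient = 4
x_4 = 3.5000, f(x_4) = 0.030197, coefficient = 1

I ≈ (0.625000/3) × 1.622187 = 0.337956
Exact value: 0.337682
Error: 0.000273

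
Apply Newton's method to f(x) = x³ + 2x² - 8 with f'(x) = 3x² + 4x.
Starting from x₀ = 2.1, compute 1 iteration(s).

f(x) = x³ + 2x² - 8
f'(x) = 3x² + 4x
x₀ = 2.1

Newton-Raphson formula: x_{n+1} = x_n - f(x_n)/f'(x_n)

Iteration 1:
  f(2.100000) = 10.081000
  f'(2.100000) = 21.630000
  x_1 = 2.100000 - 10.081000/21.630000 = 1.633934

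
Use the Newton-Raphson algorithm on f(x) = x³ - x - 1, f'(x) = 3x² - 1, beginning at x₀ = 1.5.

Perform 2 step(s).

f(x) = x³ - x - 1
f'(x) = 3x² - 1
x₀ = 1.5

Newton-Raphson formula: x_{n+1} = x_n - f(x_n)/f'(x_n)

Iteration 1:
  f(1.500000) = 0.875000
  f'(1.500000) = 5.750000
  x_1 = 1.500000 - 0.875000/5.750000 = 1.347826
Iteration 2:
  f(1.347826) = 0.100682
  f'(1.347826) = 4.449905
  x_2 = 1.347826 - 0.100682/4.449905 = 1.325200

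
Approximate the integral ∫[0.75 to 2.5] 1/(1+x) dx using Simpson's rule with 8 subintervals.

f(x) = 1/(1+x)
a = 0.75, b = 2.5, n = 8
h = (b - a)/n = 0.218750

Simpson's rule: (h/3)[f(x₀) + 4f(x₁) + 2f(x₂) + ... + f(xₙ)]

x_0 = 0.7500, f(x_0) = 0.571429, coefficient = 1
x_1 = 0.9688, f(x_1) = 0.507937, coefficient = 4
x_2 = 1.1875, f(x_2) = 0.457143, coefficient = 2
x_3 = 1.4062, f(x_3) = 0.415584, coefficient = 4
x_4 = 1.6250, f(x_4) = 0.380952, coefficient = 2
x_5 = 1.8438, f(x_5) = 0.351648, coefficient = 4
x_6 = 2.0625, f(x_6) = 0.326531, coefficient = 2
x_7 = 2.2812, f(x_7) = 0.304762, coefficient = 4
x_8 = 2.5000, f(x_8) = 0.285714, coefficient = 1

I ≈ (0.218750/3) × 9.506119 = 0.693155
Exact value: 0.693147
Error: 0.000007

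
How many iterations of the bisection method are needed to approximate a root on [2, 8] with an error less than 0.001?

We need (b-a)/2^n ≤ 0.001
(8 - 2)/2^n ≤ 0.001
6/2^n ≤ 0.001
2^n ≥ 6000
n ≥ log₂(6000) = 12.55
n ≥ 13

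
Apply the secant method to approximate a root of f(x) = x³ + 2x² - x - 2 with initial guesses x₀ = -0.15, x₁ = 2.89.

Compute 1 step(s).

f(x) = x³ + 2x² - x - 2
x₀ = -0.15, x₁ = 2.89

Secant formula: x_{n+1} = x_n - f(x_n)(x_n - x_{n-1})/(f(x_n) - f(x_{n-1}))

Iteration 1:
  f(-0.150000) = -1.808375
  f(2.890000) = 35.951769
  x_2 = 2.890000 - 35.951769×(2.890000 - (-0.150000))/(35.951769 - (-1.808375))
       = -0.004411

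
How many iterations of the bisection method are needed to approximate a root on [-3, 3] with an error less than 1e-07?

We need (b-a)/2^n ≤ 1e-07
(3 - (-3))/2^n ≤ 1e-07
6/2^n ≤ 1e-07
2^n ≥ 60000000
n ≥ log₂(60000000) = 25.84
n ≥ 26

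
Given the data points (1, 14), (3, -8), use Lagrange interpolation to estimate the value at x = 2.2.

Lagrange interpolation formula:
P(x) = Σ yᵢ × Lᵢ(x)
where Lᵢ(x) = Π_{j≠i} (x - xⱼ)/(xᵢ - xⱼ)

L_0(2.2) = (2.2 - 3)/(1 - 3) = 0.400000
L_1(2.2) = (2.2 - 1)/(3 - 1) = 0.600000

P(2.2) = 14×L_0(2.2) + (-8)×L_1(2.2)
P(2.2) = 0.800000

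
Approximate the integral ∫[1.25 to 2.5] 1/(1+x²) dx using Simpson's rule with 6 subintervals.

f(x) = 1/(1+x²)
a = 1.25, b = 2.5, n = 6
h = (b - a)/n = 0.208333

Simpson's rule: (h/3)[f(x₀) + 4f(x₁) + 2f(x₂) + ... + f(xₙ)]

x_0 = 1.2500, f(x_0) = 0.390244, coefficient = 1
x_1 = 1.4583, f(x_1) = 0.319822, coefficient = 4
x_2 = 1.6667, f(x_2) = 0.264706, coefficient = 2
x_3 = 1.8750, f(x_3) = 0.221453, coefficient = 4
x_4 = 2.0833, f(x_4) = 0.187256, coefficient = 2
x_5 = 2.2917, f(x_5) = 0.159956, coefficient = 4
x_6 = 2.5000, f(x_6) = 0.137931, coefficient = 1

I ≈ (0.208333/3) × 4.237024 = 0.294238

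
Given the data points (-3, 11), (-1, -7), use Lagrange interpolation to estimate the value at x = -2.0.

Lagrange interpolation formula:
P(x) = Σ yᵢ × Lᵢ(x)
where Lᵢ(x) = Π_{j≠i} (x - xⱼ)/(xᵢ - xⱼ)

L_0(-2.0) = (-2.0 - (-1))/(-3 - (-1)) = 0.500000
L_1(-2.0) = (-2.0 - (-3))/(-1 - (-3)) = 0.500000

P(-2.0) = 11×L_0(-2.0) + (-7)×L_1(-2.0)
P(-2.0) = 2.000000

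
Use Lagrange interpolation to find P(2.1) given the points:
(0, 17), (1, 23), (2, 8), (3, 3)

Lagrange interpolation formula:
P(x) = Σ yᵢ × Lᵢ(x)
where Lᵢ(x) = Π_{j≠i} (x - xⱼ)/(xᵢ - xⱼ)

L_0(2.1) = (2.1 - 1)/(0 - 1) × (2.1 - 2)/(0 - 2) × (2.1 - 3)/(0 - 3) = 0.016500
L_1(2.1) = (2.1 - 0)/(1 - 0) × (2.1 - 2)/(1 - 2) × (2.1 - 3)/(1 - 3) = -0.094500
L_2(2.1) = (2.1 - 0)/(2 - 0) × (2.1 - 1)/(2 - 1) × (2.1 - 3)/(2 - 3) = 1.039500
L_3(2.1) = (2.1 - 0)/(3 - 0) × (2.1 - 1)/(3 - 1) × (2.1 - 2)/(3 - 2) = 0.038500

P(2.1) = 17×L_0(2.1) + 23×L_1(2.1) + 8×L_2(2.1) + 3×L_3(2.1)
P(2.1) = 6.538500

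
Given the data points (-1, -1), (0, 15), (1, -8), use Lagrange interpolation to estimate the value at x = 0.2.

Lagrange interpolation formula:
P(x) = Σ yᵢ × Lᵢ(x)
where Lᵢ(x) = Π_{j≠i} (x - xⱼ)/(xᵢ - xⱼ)

L_0(0.2) = (0.2 - 0)/(-1 - 0) × (0.2 - 1)/(-1 - 1) = -0.080000
L_1(0.2) = (0.2 - (-1))/(0 - (-1)) × (0.2 - 1)/(0 - 1) = 0.960000
L_2(0.2) = (0.2 - (-1))/(1 - (-1)) × (0.2 - 0)/(1 - 0) = 0.120000

P(0.2) = (-1)×L_0(0.2) + 15×L_1(0.2) + (-8)×L_2(0.2)
P(0.2) = 13.520000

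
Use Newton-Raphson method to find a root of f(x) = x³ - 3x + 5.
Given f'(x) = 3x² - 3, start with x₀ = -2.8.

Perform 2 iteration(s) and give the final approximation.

f(x) = x³ - 3x + 5
f'(x) = 3x² - 3
x₀ = -2.8

Newton-Raphson formula: x_{n+1} = x_n - f(x_n)/f'(x_n)

Iteration 1:
  f(-2.800000) = -8.552000
  f'(-2.800000) = 20.520000
  x_1 = -2.800000 - (-8.552000)/20.520000 = -2.383236
Iteration 2:
  f(-2.383236) = -1.386627
  f'(-2.383236) = 14.039440
  x_2 = -2.383236 - (-1.386627)/14.039440 = -2.284469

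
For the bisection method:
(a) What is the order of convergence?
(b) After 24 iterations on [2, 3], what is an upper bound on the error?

(a) Bisection has linear (order 1) convergence; the error is halved each step.

(b) Error bound = (b-a)/2^n = (3 - 2)/2^{24}
    = 1/2^{24}

(a) 1 (linear); (b) error ≤ 5.96e-08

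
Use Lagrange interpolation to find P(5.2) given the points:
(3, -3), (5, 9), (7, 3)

Lagrange interpolation formula:
P(x) = Σ yᵢ × Lᵢ(x)
where Lᵢ(x) = Π_{j≠i} (x - xⱼ)/(xᵢ - xⱼ)

L_0(5.2) = (5.2 - 5)/(3 - 5) × (5.2 - 7)/(3 - 7) = -0.045000
L_1(5.2) = (5.2 - 3)/(5 - 3) × (5.2 - 7)/(5 - 7) = 0.990000
L_2(5.2) = (5.2 - 3)/(7 - 3) × (5.2 - 5)/(7 - 5) = 0.055000

P(5.2) = (-3)×L_0(5.2) + 9×L_1(5.2) + 3×L_2(5.2)
P(5.2) = 9.210000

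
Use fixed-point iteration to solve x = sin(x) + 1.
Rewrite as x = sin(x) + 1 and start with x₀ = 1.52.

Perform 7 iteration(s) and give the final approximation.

Equation: x = sin(x) + 1
Fixed-point form: x = sin(x) + 1
x₀ = 1.52

x_1 = g(1.520000) = 1.998710
x_2 = g(1.998710) = 1.909833
x_3 = g(1.909833) = 1.943075
x_4 = g(1.943075) = 1.931501
x_5 = g(1.931501) = 1.935648
x_6 = g(1.935648) = 1.934177
x_7 = g(1.934177) = 1.934701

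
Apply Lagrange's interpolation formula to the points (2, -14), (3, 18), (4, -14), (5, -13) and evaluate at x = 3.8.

Lagrange interpolation formula:
P(x) = Σ yᵢ × Lᵢ(x)
where Lᵢ(x) = Π_{j≠i} (x - xⱼ)/(xᵢ - xⱼ)

L_0(3.8) = (3.8 - 3)/(2 - 3) × (3.8 - 4)/(2 - 4) × (3.8 - 5)/(2 - 5) = -0.032000
L_1(3.8) = (3.8 - 2)/(3 - 2) × (3.8 - 4)/(3 - 4) × (3.8 - 5)/(3 - 5) = 0.216000
L_2(3.8) = (3.8 - 2)/(4 - 2) × (3.8 - 3)/(4 - 3) × (3.8 - 5)/(4 - 5) = 0.864000
L_3(3.8) = (3.8 - 2)/(5 - 2) × (3.8 - 3)/(5 - 3) × (3.8 - 4)/(5 - 4) = -0.048000

P(3.8) = (-14)×L_0(3.8) + 18×L_1(3.8) + (-14)×L_2(3.8) + (-13)×L_3(3.8)
P(3.8) = -7.136000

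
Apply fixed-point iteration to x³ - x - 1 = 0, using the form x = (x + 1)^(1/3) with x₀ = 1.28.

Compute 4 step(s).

Equation: x³ - x - 1 = 0
Fixed-point form: x = (x + 1)^(1/3)
x₀ = 1.28

x_1 = g(1.280000) = 1.316169
x_2 = g(1.316169) = 1.323092
x_3 = g(1.323092) = 1.324409
x_4 = g(1.324409) = 1.324659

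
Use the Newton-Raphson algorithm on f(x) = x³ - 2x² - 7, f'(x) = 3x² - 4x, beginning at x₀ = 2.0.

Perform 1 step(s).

f(x) = x³ - 2x² - 7
f'(x) = 3x² - 4x
x₀ = 2.0

Newton-Raphson formula: x_{n+1} = x_n - f(x_n)/f'(x_n)

Iteration 1:
  f(2.000000) = -7.000000
  f'(2.000000) = 4.000000
  x_1 = 2.000000 - (-7.000000)/4.000000 = 3.750000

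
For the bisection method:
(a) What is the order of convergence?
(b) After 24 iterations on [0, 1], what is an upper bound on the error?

(a) Bisection has linear (order 1) convergence; the error is halved each step.

(b) Error bound = (b-a)/2^n = (1 - 0)/2^{24}
    = 1/2^{24}

(a) 1 (linear); (b) error ≤ 5.96e-08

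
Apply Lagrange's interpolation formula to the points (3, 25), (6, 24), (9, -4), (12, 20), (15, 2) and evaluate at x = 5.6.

Lagrange interpolation formula:
P(x) = Σ yᵢ × Lᵢ(x)
where Lᵢ(x) = Π_{j≠i} (x - xⱼ)/(xᵢ - xⱼ)

L_0(5.6) = (5.6 - 6)/(3 - 6) × (5.6 - 9)/(3 - 9) × (5.6 - 12)/(3 - 12) × (5.6 - 15)/(3 - 15) = 0.042087
L_1(5.6) = (5.6 - 3)/(6 - 3) × (5.6 - 9)/(6 - 9) × (5.6 - 12)/(6 - 12) × (5.6 - 15)/(6 - 15) = 1.094268
L_2(5.6) = (5.6 - 3)/(9 - 3) × (5.6 - 6)/(9 - 6) × (5.6 - 12)/(9 - 12) × (5.6 - 15)/(9 - 15) = -0.193106
L_3(5.6) = (5.6 - 3)/(12 - 3) × (5.6 - 6)/(12 - 6) × (5.6 - 9)/(12 - 9) × (5.6 - 15)/(12 - 15) = 0.068392
L_4(5.6) = (5.6 - 3)/(15 - 3) × (5.6 - 6)/(15 - 6) × (5.6 - 9)/(15 - 9) × (5.6 - 12)/(15 - 12) = -0.011641

P(5.6) = 25×L_0(5.6) + 24×L_1(5.6) + (-4)×L_2(5.6) + 20×L_3(5.6) + 2×L_4(5.6)
P(5.6) = 29.431598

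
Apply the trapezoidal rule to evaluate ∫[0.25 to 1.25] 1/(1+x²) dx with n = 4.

f(x) = 1/(1+x²)
a = 0.25, b = 1.25, n = 4
h = (b - a)/n = 0.250000

Trapezoidal rule: (h/2)[f(x₀) + 2f(x₁) + 2f(x₂) + ... + f(xₙ)]

x_0 = 0.2500, f(x_0) = 0.941176, coefficient = 1
x_1 = 0.5000, f(x_1) = 0.800000, coefficient = 2
x_2 = 0.7500, f(x_2) = 0.640000, coefficient = 2
x_3 = 1.0000, f(x_3) = 0.500000, coefficient = 2
x_4 = 1.2500, f(x_4) = 0.390244, coefficient = 1

I ≈ (0.250000/2) × 5.211420 = 0.651428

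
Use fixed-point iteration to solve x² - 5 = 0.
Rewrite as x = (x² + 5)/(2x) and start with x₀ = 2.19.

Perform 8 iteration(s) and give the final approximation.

Equation: x² - 5 = 0
Fixed-point form: x = (x² + 5)/(2x)
x₀ = 2.19

x_1 = g(2.190000) = 2.236553
x_2 = g(2.236553) = 2.236068
x_3 = g(2.236068) = 2.236068
x_4 = g(2.236068) = 2.236068
x_5 = g(2.236068) = 2.236068
x_6 = g(2.236068) = 2.236068
x_7 = g(2.236068) = 2.236068
x_8 = g(2.236068) = 2.236068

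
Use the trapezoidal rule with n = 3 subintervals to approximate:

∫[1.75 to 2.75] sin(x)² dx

f(x) = sin(x)²
a = 1.75, b = 2.75, n = 3
h = (b - a)/n = 0.333333

Trapezoidal rule: (h/2)[f(x₀) + 2f(x₁) + 2f(x₂) + ... + f(xₙ)]

x_0 = 1.7500, f(x_0) = 0.968228, coefficient = 1
x_1 = 2.0833, f(x_1) = 0.759518, coefficient = 2
x_2 = 2.4167, f(x_2) = 0.439675, coefficient = 2
x_3 = 2.7500, f(x_3) = 0.145665, coefficient = 1

I ≈ (0.333333/2) × 3.512279 = 0.585380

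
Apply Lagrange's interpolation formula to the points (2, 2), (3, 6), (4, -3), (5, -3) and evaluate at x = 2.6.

Lagrange interpolation formula:
P(x) = Σ yᵢ × Lᵢ(x)
where Lᵢ(x) = Π_{j≠i} (x - xⱼ)/(xᵢ - xⱼ)

L_0(2.6) = (2.6 - 3)/(2 - 3) × (2.6 - 4)/(2 - 4) × (2.6 - 5)/(2 - 5) = 0.224000
L_1(2.6) = (2.6 - 2)/(3 - 2) × (2.6 - 4)/(3 - 4) × (2.6 - 5)/(3 - 5) = 1.008000
L_2(2.6) = (2.6 - 2)/(4 - 2) × (2.6 - 3)/(4 - 3) × (2.6 - 5)/(4 - 5) = -0.288000
L_3(2.6) = (2.6 - 2)/(5 - 2) × (2.6 - 3)/(5 - 3) × (2.6 - 4)/(5 - 4) = 0.056000

P(2.6) = 2×L_0(2.6) + 6×L_1(2.6) + (-3)×L_2(2.6) + (-3)×L_3(2.6)
P(2.6) = 7.192000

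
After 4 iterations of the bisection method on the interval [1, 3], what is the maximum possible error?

Bisection error bound: |error| ≤ (b-a)/2^n
|error| ≤ (3 - 1)/2^4 = 2/2^4
|error| ≤ 0.1250000000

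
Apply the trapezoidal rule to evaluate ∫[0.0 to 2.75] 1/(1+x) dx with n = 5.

f(x) = 1/(1+x)
a = 0.0, b = 2.75, n = 5
h = (b - a)/n = 0.550000

Trapezoidal rule: (h/2)[f(x₀) + 2f(x₁) + 2f(x₂) + ... + f(xₙ)]

x_0 = 0.0000, f(x_0) = 1.000000, coefficient = 1
x_1 = 0.5500, f(x_1) = 0.645161, coefficient = 2
x_2 = 1.1000, f(x_2) = 0.476190, coefficient = 2
x_3 = 1.6500, f(x_3) = 0.377358, coefficient = 2
x_4 = 2.2000, f(x_4) = 0.312500, coefficient = 2
x_5 = 2.7500, f(x_5) = 0.266667, coefficient = 1

I ≈ (0.550000/2) × 4.889087 = 1.344499
Exact value: 1.321756
Error: 0.022743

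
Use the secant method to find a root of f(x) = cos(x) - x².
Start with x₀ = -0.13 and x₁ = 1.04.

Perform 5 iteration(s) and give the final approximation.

f(x) = cos(x) - x²
x₀ = -0.13, x₁ = 1.04

Secant formula: x_{n+1} = x_n - f(x_n)(x_n - x_{n-1})/(f(x_n) - f(x_{n-1}))

Iteration 1:
  f(-0.130000) = 0.974662
  f(1.040000) = -0.575380
  x_2 = 1.040000 - (-0.575380)×(1.040000 - (-0.130000))/(-0.575380 - 0.974662)
       = 0.605693
Iteration 2:
  f(1.040000) = -0.575380
  f(0.605693) = 0.455244
  x_3 = 0.605693 - 0.455244×(0.605693 - 1.040000)/(0.455244 - (-0.575380))
       = 0.797534
Iteration 3:
  f(0.605693) = 0.455244
  f(0.797534) = 0.062414
  x_4 = 0.797534 - 0.062414×(0.797534 - 0.605693)/(0.062414 - 0.455244)
       = 0.828014
Iteration 4:
  f(0.797534) = 0.062414
  f(0.828014) = -0.009267
  x_5 = 0.828014 - (-0.009267)×(0.828014 - 0.797534)/(-0.009267 - 0.062414)
       = 0.824073
Iteration 5:
  f(0.828014) = -0.009267
  f(0.824073) = 0.000140
  x_6 = 0.824073 - 0.000140×(0.824073 - 0.828014)/(0.000140 - (-0.009267))
       = 0.824132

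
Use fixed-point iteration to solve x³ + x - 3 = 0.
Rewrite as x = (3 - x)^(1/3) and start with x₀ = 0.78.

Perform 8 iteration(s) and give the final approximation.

Equation: x³ + x - 3 = 0
Fixed-point form: x = (3 - x)^(1/3)
x₀ = 0.78

x_1 = g(0.780000) = 1.304521
x_2 = g(1.304521) = 1.192424
x_3 = g(1.192424) = 1.218145
x_4 = g(1.218145) = 1.212339
x_5 = g(1.212339) = 1.213654
x_6 = g(1.213654) = 1.213357
x_7 = g(1.213357) = 1.213424
x_8 = g(1.213424) = 1.213409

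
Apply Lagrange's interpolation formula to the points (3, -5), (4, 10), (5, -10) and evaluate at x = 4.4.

Lagrange interpolation formula:
P(x) = Σ yᵢ × Lᵢ(x)
where Lᵢ(x) = Π_{j≠i} (x - xⱼ)/(xᵢ - xⱼ)

L_0(4.4) = (4.4 - 4)/(3 - 4) × (4.4 - 5)/(3 - 5) = -0.120000
L_1(4.4) = (4.4 - 3)/(4 - 3) × (4.4 - 5)/(4 - 5) = 0.840000
L_2(4.4) = (4.4 - 3)/(5 - 3) × (4.4 - 4)/(5 - 4) = 0.280000

P(4.4) = (-5)×L_0(4.4) + 10×L_1(4.4) + (-10)×L_2(4.4)
P(4.4) = 6.200000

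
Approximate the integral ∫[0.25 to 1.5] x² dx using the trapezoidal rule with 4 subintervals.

f(x) = x²
a = 0.25, b = 1.5, n = 4
h = (b - a)/n = 0.312500

Trapezoidal rule: (h/2)[f(x₀) + 2f(x₁) + 2f(x₂) + ... + f(xₙ)]

x_0 = 0.2500, f(x_0) = 0.062500, coefficient = 1
x_1 = 0.5625, f(x_1) = 0.316406, coefficient = 2
x_2 = 0.8750, f(x_2) = 0.765625, coefficient = 2
x_3 = 1.1875, f(x_3) = 1.410156, coefficient = 2
x_4 = 1.5000, f(x_4) = 2.250000, coefficient = 1

I ≈ (0.312500/2) × 7.296875 = 1.140137
Exact value: 1.119792
Error: 0.020345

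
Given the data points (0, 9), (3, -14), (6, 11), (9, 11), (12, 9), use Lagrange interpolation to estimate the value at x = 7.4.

Lagrange interpolation formula:
P(x) = Σ yᵢ × Lᵢ(x)
where Lᵢ(x) = Π_{j≠i} (x - xⱼ)/(xᵢ - xⱼ)

L_0(7.4) = (7.4 - 3)/(0 - 3) × (7.4 - 6)/(0 - 6) × (7.4 - 9)/(0 - 9) × (7.4 - 12)/(0 - 12) = 0.023322
L_1(7.4) = (7.4 - 0)/(3 - 0) × (7.4 - 6)/(3 - 6) × (7.4 - 9)/(3 - 9) × (7.4 - 12)/(3 - 12) = -0.156892
L_2(7.4) = (7.4 - 0)/(6 - 0) × (7.4 - 3)/(6 - 3) × (7.4 - 9)/(6 - 9) × (7.4 - 12)/(6 - 12) = 0.739635
L_3(7.4) = (7.4 - 0)/(9 - 0) × (7.4 - 3)/(9 - 3) × (7.4 - 6)/(9 - 6) × (7.4 - 12)/(9 - 12) = 0.431453
L_4(7.4) = (7.4 - 0)/(12 - 0) × (7.4 - 3)/(12 - 3) × (7.4 - 6)/(12 - 6) × (7.4 - 9)/(12 - 9) = -0.037518

P(7.4) = 9×L_0(7.4) + (-14)×L_1(7.4) + 11×L_2(7.4) + 11×L_3(7.4) + 9×L_4(7.4)
P(7.4) = 14.950696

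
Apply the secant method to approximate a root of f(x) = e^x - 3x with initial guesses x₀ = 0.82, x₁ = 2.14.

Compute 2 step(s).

f(x) = e^x - 3x
x₀ = 0.82, x₁ = 2.14

Secant formula: x_{n+1} = x_n - f(x_n)(x_n - x_{n-1})/(f(x_n) - f(x_{n-1}))

Iteration 1:
  f(0.820000) = -0.189500
  f(2.140000) = 2.079438
  x_2 = 2.140000 - 2.079438×(2.140000 - 0.820000)/(2.079438 - (-0.189500))
       = 0.930246
Iteration 2:
  f(2.140000) = 2.079438
  f(0.930246) = -0.255605
  x_3 = 0.930246 - (-0.255605)×(0.930246 - 2.140000)/(-0.255605 - 2.079438)
       = 1.062671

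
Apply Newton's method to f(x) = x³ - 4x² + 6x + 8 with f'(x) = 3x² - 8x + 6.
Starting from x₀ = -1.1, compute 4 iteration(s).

f(x) = x³ - 4x² + 6x + 8
f'(x) = 3x² - 8x + 6
x₀ = -1.1

Newton-Raphson formula: x_{n+1} = x_n - f(x_n)/f'(x_n)

Iteration 1:
  f(-1.100000) = -4.771000
  f'(-1.100000) = 18.430000
  x_1 = -1.100000 - (-4.771000)/18.430000 = -0.841129
Iteration 2:
  f(-0.841129) = -0.471857
  f'(-0.841129) = 14.851521
  x_2 = -0.841129 - (-0.471857)/14.851521 = -0.809357
Iteration 3:
  f(-0.809357) = -0.006553
  f'(-0.809357) = 14.440032
  x_3 = -0.809357 - (-0.006553)/14.440032 = -0.808903
Iteration 4:
  f(-0.808903) = -0.000001
  f'(-0.808903) = 14.434198
  x_4 = -0.808903 - (-0.000001)/14.434198 = -0.808903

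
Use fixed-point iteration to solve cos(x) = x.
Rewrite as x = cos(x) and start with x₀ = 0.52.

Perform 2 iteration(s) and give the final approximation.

Equation: cos(x) = x
Fixed-point form: x = cos(x)
x₀ = 0.52

x_1 = g(0.520000) = 0.867819
x_2 = g(0.867819) = 0.646492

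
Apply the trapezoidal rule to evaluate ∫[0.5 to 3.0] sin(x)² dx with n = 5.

f(x) = sin(x)²
a = 0.5, b = 3.0, n = 5
h = (b - a)/n = 0.500000

Trapezoidal rule: (h/2)[f(x₀) + 2f(x₁) + 2f(x₂) + ... + f(xₙ)]

x_0 = 0.5000, f(x_0) = 0.229849, coefficient = 1
x_1 = 1.0000, f(x_1) = 0.708073, coefficient = 2
x_2 = 1.5000, f(x_2) = 0.994996, coefficient = 2
x_3 = 2.0000, f(x_3) = 0.826822, coefficient = 2
x_4 = 2.5000, f(x_4) = 0.358169, coefficient = 2
x_5 = 3.0000, f(x_5) = 0.019915, coefficient = 1

I ≈ (0.500000/2) × 6.025884 = 1.506471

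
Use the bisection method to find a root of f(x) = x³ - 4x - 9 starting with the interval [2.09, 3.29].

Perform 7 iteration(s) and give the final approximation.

f(x) = x³ - 4x - 9
Initial interval: [2.09, 3.29]

Iteration 1:
  c_1 = (2.090000 + 3.290000)/2 = 2.690000
  f(c_1) = f(2.690000) = -0.294891
  f(a) × f(c) ≥ 0, new interval: [2.690000, 3.290000]
Iteration 2:
  c_2 = (2.690000 + 3.290000)/2 = 2.990000
  f(c_2) = f(2.990000) = 5.770899
  f(a) × f(c) < 0, new interval: [2.690000, 2.990000]
Iteration 3:
  c_3 = (2.690000 + 2.990000)/2 = 2.840000
  f(c_3) = f(2.840000) = 2.546304
  f(a) × f(c) < 0, new interval: [2.690000, 2.840000]
Iteration 4:
  c_4 = (2.690000 + 2.840000)/2 = 2.765000
  f(c_4) = f(2.765000) = 1.079047
  f(a) × f(c) < 0, new interval: [2.690000, 2.765000]
Iteration 5:
  c_5 = (2.690000 + 2.765000)/2 = 2.727500
  f(c_5) = f(2.727500) = 0.380571
  f(a) × f(c) < 0, new interval: [2.690000, 2.727500]
Iteration 6:
  c_6 = (2.690000 + 2.727500)/2 = 2.708750
  f(c_6) = f(2.708750) = 0.039983
  f(a) × f(c) < 0, new interval: [2.690000, 2.708750]
Iteration 7:
  c_7 = (2.690000 + 2.708750)/2 = 2.699375
  f(c_7) = f(2.699375) = -0.128166
  f(a) × f(c) ≥ 0, new interval: [2.699375, 2.708750]

After 7 iteration(s), the approximation is c_7 = 2.699375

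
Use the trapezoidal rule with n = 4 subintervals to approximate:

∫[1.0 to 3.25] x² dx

f(x) = x²
a = 1.0, b = 3.25, n = 4
h = (b - a)/n = 0.562500

Trapezoidal rule: (h/2)[f(x₀) + 2f(x₁) + 2f(x₂) + ... + f(xₙ)]

x_0 = 1.0000, f(x_0) = 1.000000, coefficient = 1
x_1 = 1.5625, f(x_1) = 2.441406, coefficient = 2
x_2 = 2.1250, f(x_2) = 4.515625, coefficient = 2
x_3 = 2.6875, f(x_3) = 7.222656, coefficient = 2
x_4 = 3.2500, f(x_4) = 10.562500, coefficient = 1

I ≈ (0.562500/2) × 39.921875 = 11.228027
Exact value: 11.109375
Error: 0.118652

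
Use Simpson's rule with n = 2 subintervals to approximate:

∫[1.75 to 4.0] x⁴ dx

f(x) = x⁴
a = 1.75, b = 4.0, n = 2
h = (b - a)/n = 1.125000

Simpson's rule: (h/3)[f(x₀) + 4f(x₁) + 2f(x₂) + ... + f(xₙ)]

x_0 = 1.7500, f(x_0) = 9.378906, coefficient = 1
x_1 = 2.8750, f(x_1) = 68.320557, coefficient = 4
x_2 = 4.0000, f(x_2) = 256.000000, coefficient = 1

I ≈ (1.125000/3) × 538.661133 = 201.997925
Exact value: 201.517383
Error: 0.480542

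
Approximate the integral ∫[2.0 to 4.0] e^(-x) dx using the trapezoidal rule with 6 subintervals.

f(x) = e^(-x)
a = 2.0, b = 4.0, n = 6
h = (b - a)/n = 0.333333

Trapezoidal rule: (h/2)[f(x₀) + 2f(x₁) + 2f(x₂) + ... + f(xₙ)]

x_0 = 2.0000, f(x_0) = 0.135335, coefficient = 1
x_1 = 2.3333, f(x_1) = 0.096972, coefficient = 2
x_2 = 2.6667, f(x_2) = 0.069483, coefficient = 2
x_3 = 3.0000, f(x_3) = 0.049787, coefficient = 2
x_4 = 3.3333, f(x_4) = 0.035674, coefficient = 2
x_5 = 3.6667, f(x_5) = 0.025562, coefficient = 2
x_6 = 4.0000, f(x_6) = 0.018316, coefficient = 1

I ≈ (0.333333/2) × 0.708607 = 0.118101
Exact value: 0.117020
Error: 0.001082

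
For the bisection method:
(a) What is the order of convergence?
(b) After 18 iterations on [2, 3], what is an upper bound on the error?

(a) Bisection has linear (order 1) convergence; the error is halved each step.

(b) Error bound = (b-a)/2^n = (3 - 2)/2^{18}
    = 1/2^{18}

(a) 1 (linear); (b) error ≤ 3.81e-06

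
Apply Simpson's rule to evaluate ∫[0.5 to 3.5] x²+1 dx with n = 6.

f(x) = x²+1
a = 0.5, b = 3.5, n = 6
h = (b - a)/n = 0.500000

Simpson's rule: (h/3)[f(x₀) + 4f(x₁) + 2f(x₂) + ... + f(xₙ)]

x_0 = 0.5000, f(x_0) = 1.250000, coefficient = 1
x_1 = 1.0000, f(x_1) = 2.000000, coefficient = 4
x_2 = 1.5000, f(x_2) = 3.250000, coefficient = 2
x_3 = 2.0000, f(x_3) = 5.000000, coefficient = 4
x_4 = 2.5000, f(x_4) = 7.250000, coefficient = 2
x_5 = 3.0000, f(x_5) = 10.000000, coefficient = 4
x_6 = 3.5000, f(x_6) = 13.250000, coefficient = 1

I ≈ (0.500000/3) × 103.500000 = 17.250000
Exact value: 17.250000
Error: 0.000000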